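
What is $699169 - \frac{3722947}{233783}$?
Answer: $\frac{163450103380}{233783} \approx 6.9915 \cdot 10^{5}$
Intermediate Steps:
$699169 - \frac{3722947}{233783} = \frac{163450103380}{233783}$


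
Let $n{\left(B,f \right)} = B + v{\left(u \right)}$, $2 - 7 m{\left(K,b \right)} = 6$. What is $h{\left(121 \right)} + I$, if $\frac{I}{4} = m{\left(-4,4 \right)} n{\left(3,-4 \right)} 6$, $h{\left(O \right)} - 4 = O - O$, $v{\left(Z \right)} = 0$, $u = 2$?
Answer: $- \frac{260}{7} \approx -37.143$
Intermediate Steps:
$m{\left(K,b \right)} = - \frac{4}{7}$ ($m{\left(K,b \right)} = \frac{2}{7} - \frac{6}{7} = - \frac{4}{7}$)
$h{\left(O \right)} = 4$ ($h{\left(O \right)} = 4 + \left(O - O\right) = 4 + 0 = 4$)
$n{\left(B,f \right)} = B$ ($n{\left(B,f \right)} = B + 0 = B$)
$I = - \frac{288}{7}$ ($I = 4 \left(- \frac{4}{7}\right) 3 \cdot 6 = 4 \left(\left(- \frac{12}{7}\right) 6\right) = 4 \left(- \frac{72}{7}\right) = - \frac{288}{7} \approx -41.143$)
$h{\left(121 \right)} + I = 4 - \frac{288}{7} = - \frac{260}{7}$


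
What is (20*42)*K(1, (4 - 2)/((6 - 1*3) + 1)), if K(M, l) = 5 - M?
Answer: 3360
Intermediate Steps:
(20*42)*K(1, (4 - 2)/((6 - 1*3) + 1)) = (20*42)*(5 - 1*1) = 840*(5 - 1) = 840*4 = 3360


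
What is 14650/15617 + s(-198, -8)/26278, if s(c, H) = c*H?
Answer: 29265002/29313109 ≈ 0.99836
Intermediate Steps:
s(c, H) = H*c
14650/15617 + s(-198, -8)/26278 = 14650/15617 - 8*(-198)/26278 = 14650*(1/15617) + 1584*(1/26278) = 14650/15617 + 792/13139 = 29265002/29313109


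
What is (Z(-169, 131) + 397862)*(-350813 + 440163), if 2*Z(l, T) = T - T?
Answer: 35548969700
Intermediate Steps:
Z(l, T) = 0 (Z(l, T) = (T - T)/2 = (½)*0 = 0)
(Z(-169, 131) + 397862)*(-350813 + 440163) = (0 + 397862)*(-350813 + 440163) = 397862*89350 = 35548969700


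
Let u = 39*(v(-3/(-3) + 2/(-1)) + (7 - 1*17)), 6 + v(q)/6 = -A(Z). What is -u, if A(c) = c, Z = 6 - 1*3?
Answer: 2496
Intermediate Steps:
Z = 3 (Z = 6 - 3 = 3)
v(q) = -54 (v(q) = -36 + 6*(-1*3) = -36 + 6*(-3) = -36 - 18 = -54)
u = -2496 (u = 39*(-54 + (7 - 1*17)) = 39*(-54 + (7 - 17)) = 39*(-54 - 10) = 39*(-64) = -2496)
-u = -1*(-2496) = 2496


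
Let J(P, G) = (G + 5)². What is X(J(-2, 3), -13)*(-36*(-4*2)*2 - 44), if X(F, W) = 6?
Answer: 3192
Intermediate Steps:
J(P, G) = (5 + G)²
X(J(-2, 3), -13)*(-36*(-4*2)*2 - 44) = 6*(-36*(-4*2)*2 - 44) = 6*(-(-288)*2 - 44) = 6*(-36*(-16) - 44) = 6*(576 - 44) = 6*532 = 3192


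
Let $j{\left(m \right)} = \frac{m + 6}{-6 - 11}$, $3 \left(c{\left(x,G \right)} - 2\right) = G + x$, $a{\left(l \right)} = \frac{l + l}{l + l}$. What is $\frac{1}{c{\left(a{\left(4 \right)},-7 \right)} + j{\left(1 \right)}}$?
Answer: $- \frac{17}{7} \approx -2.4286$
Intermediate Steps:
$a{\left(l \right)} = 1$ ($a{\left(l \right)} = \frac{2 l}{2 l} = 2 l \frac{1}{2 l} = 1$)
$c{\left(x,G \right)} = 2 + \frac{G}{3} + \frac{x}{3}$ ($c{\left(x,G \right)} = 2 + \frac{G + x}{3} = 2 + \left(\frac{G}{3} + \frac{x}{3}\right) = 2 + \frac{G}{3} + \frac{x}{3}$)
$j{\left(m \right)} = - \frac{6}{17} - \frac{m}{17}$ ($j{\left(m \right)} = \frac{6 + m}{-17} = \left(6 + m\right) \left(- \frac{1}{17}\right) = - \frac{6}{17} - \frac{m}{17}$)
$\frac{1}{c{\left(a{\left(4 \right)},-7 \right)} + j{\left(1 \right)}} = \frac{1}{\left(2 + \frac{1}{3} \left(-7\right) + \frac{1}{3} \cdot 1\right) - \frac{7}{17}} = \frac{1}{\left(2 - \frac{7}{3} + \frac{1}{3}\right) - \frac{7}{17}} = \frac{1}{0 - \frac{7}{17}} = \frac{1}{- \frac{7}{17}} = - \frac{17}{7}$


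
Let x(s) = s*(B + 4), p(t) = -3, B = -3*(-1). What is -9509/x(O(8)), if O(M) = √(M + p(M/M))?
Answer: -9509*√5/35 ≈ -607.51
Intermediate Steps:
B = 3
O(M) = √(-3 + M) (O(M) = √(M - 3) = √(-3 + M))
x(s) = 7*s (x(s) = s*(3 + 4) = s*7 = 7*s)
-9509/x(O(8)) = -9509*1/(7*√(-3 + 8)) = -9509*√5/35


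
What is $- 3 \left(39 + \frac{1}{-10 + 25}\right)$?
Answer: $- \frac{586}{5} \approx -117.2$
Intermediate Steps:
$- 3 \left(39 + \frac{1}{-10 + 25}\right) = - 3 \left(39 + \frac{1}{15}\right) = \left(-3\right) \frac{586}{15} = - \frac{586}{5}$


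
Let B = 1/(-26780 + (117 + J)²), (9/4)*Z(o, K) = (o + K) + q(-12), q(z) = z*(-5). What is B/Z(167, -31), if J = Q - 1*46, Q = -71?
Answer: -9/20995520 ≈ -4.2866e-7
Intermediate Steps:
q(z) = -5*z
J = -117 (J = -71 - 1*46 = -71 - 46 = -117)
Z(o, K) = 80/3 + 4*K/9 + 4*o/9 (Z(o, K) = 4*((o + K) - 5*(-12))/9 = 4*((K + o) + 60)/9 = 4*(60 + K + o)/9 = 80/3 + 4*K/9 + 4*o/9)
B = -1/26780 (B = 1/(-26780 + (117 - 117)²) = 1/(-26780 + 0²) = 1/(-26780 + 0) = 1/(-26780) = -1/26780 ≈ -3.7341e-5)
B/Z(167, -31) = -1/(26780*(80/3 + (4/9)*(-31) + (4/9)*167)) = -1/(26780*(80/3 - 124/9 + 668/9)) = -1/(26780*784/9) = -1/26780*9/784 = -9/20995520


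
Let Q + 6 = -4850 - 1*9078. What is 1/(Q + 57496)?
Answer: 1/43562 ≈ 2.2956e-5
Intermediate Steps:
Q = -13934 (Q = -6 + (-4850 - 1*9078) = -6 + (-4850 - 9078) = -6 - 13928 = -13934)
1/(Q + 57496) = 1/(-13934 + 57496) = 1/43562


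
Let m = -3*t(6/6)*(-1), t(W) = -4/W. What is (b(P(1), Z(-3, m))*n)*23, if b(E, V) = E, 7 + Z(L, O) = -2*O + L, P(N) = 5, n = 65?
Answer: 7475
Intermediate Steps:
m = -12 (m = -(-12)/(6/6)*(-1) = -(-12)/(6*(⅙))*(-1) = -(-12)/1*(-1) = -(-12)*(-1) = -3*(-4)*(-1) = 12*(-1) = -12)
Z(L, O) = -7 + L - 2*O (Z(L, O) = -7 + (-2*O + L) = -7 + (L - 2*O) = -7 + L - 2*O)
(b(P(1), Z(-3, m))*n)*23 = (5*65)*23 = 325*23 = 7475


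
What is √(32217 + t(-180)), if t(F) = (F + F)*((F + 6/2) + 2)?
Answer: √95217 ≈ 308.57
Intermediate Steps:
t(F) = 2*F*(5 + F) (t(F) = (2*F)*((F + 6*(½)) + 2) = (2*F)*((F + 3) + 2) = (2*F)*((3 + F) + 2) = (2*F)*(5 + F) = 2*F*(5 + F))
√(32217 + t(-180)) = √(32217 + 2*(-180)*(5 - 180)) = √(32217 + 2*(-180)*(-175)) = √(32217 + 63000) = √95217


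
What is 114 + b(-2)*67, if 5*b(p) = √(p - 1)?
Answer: 114 + 67*I*√3/5 ≈ 114.0 + 23.209*I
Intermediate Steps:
b(p) = √(-1 + p)/5 (b(p) = √(p - 1)/5 = √(-1 + p)/5)
114 + b(-2)*67 = 114 + (√(-1 - 2)/5)*67 = 114 + (√(-3)/5)*67 = 114 + ((I*√3)/5)*67 = 114 + (I*√3/5)*67 = 114 + 67*I*√3/5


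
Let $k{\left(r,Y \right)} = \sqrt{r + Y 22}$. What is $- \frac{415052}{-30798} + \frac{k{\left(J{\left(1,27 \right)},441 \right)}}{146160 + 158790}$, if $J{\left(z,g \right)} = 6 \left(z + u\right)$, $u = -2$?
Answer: $\frac{207526}{15399} + \frac{2 \sqrt{606}}{152475} \approx 13.477$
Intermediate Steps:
$J{\left(z,g \right)} = -12 + 6 z$ ($J{\left(z,g \right)} = 6 \left(z - 2\right) = 6 \left(-2 + z\right) = -12 + 6 z$)
$k{\left(r,Y \right)} = \sqrt{r + 22 Y}$
$- \frac{415052}{-30798} + \frac{k{\left(J{\left(1,27 \right)},441 \right)}}{146160 + 158790} = - \frac{415052}{-30798} + \frac{\sqrt{\left(-12 + 6 \cdot 1\right) + 22 \cdot 441}}{146160 + 158790} = \left(-415052\right) \left(- \frac{1}{30798}\right) + \frac{\sqrt{\left(-12 + 6\right) + 9702}}{304950} = \frac{207526}{15399} + \sqrt{-6 + 9702} \cdot \frac{1}{304950} = \frac{207526}{15399} + \sqrt{9696} \cdot \frac{1}{304950} = \frac{207526}{15399} + 4 \sqrt{606} \cdot \frac{1}{304950} = \frac{207526}{15399} + \frac{2 \sqrt{606}}{152475}$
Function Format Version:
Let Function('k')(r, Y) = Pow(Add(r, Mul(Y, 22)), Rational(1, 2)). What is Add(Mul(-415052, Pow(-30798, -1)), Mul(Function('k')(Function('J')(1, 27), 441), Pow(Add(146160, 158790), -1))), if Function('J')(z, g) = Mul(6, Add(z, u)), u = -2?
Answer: Add(Rational(207526, 15399), Mul(Rational(2, 152475), Pow(606, Rational(1, 2)))) ≈ 13.477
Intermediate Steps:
Function('J')(z, g) = Add(-12, Mul(6, z)) (Function('J')(z, g) = Mul(6, Add(z, -2)) = Mul(6, Add(-2, z)) = Add(-12, Mul(6, z)))
Function('k')(r, Y) = Pow(Add(r, Mul(22, Y)), Rational(1, 2))
Add(Mul(-415052, Pow(-30798, -1)), Mul(Function('k')(Function('J')(1, 27), 441), Pow(Add(146160, 158790), -1))) = Add(Mul(-415052, Pow(-30798, -1)), Mul(Pow(Add(Add(-12, Mul(6, 1)), Mul(22, 441)), Rational(1, 2)), Pow(Add(146160, 158790), -1))) = Add(Mul(-415052, Rational(-1, 30798)), Mul(Pow(Add(Add(-12, 6), 9702), Rational(1, 2)), Pow(304950, -1))) = Add(Rational(207526, 15399), Mul(Pow(Add(-6, 9702), Rational(1, 2)), Rational(1, 304950))) = Add(Rational(207526, 15399), Mul(Pow(9696, Rational(1, 2)), Rational(1, 304950))) = Add(Rational(207526, 15399), Mul(Mul(4, Pow(606, Rational(1, 2))), Rational(1, 304950))) = Add(Rational(207526, 15399), Mul(Rational(2, 152475), Pow(606, Rational(1, 2))))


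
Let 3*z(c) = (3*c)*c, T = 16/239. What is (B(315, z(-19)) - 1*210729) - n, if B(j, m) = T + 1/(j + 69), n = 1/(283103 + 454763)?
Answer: -7135111949987381/33859195008 ≈ -2.1073e+5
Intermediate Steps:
T = 16/239 (T = 16*(1/239) = 16/239 ≈ 0.066946)
n = 1/737866 ≈ 1.3553e-6
z(c) = c² (z(c) = ((3*c)*c)/3 = (3*c²)/3 = c²)
B(j, m) = 16/239 + 1/(69 + j) (B(j, m) = 16/239 + 1/(j + 69) = 16/239 + 1/(69 + j))
(B(315, z(-19)) - 1*210729) - n = ((1343 + 16*315)/(239*(69 + 315)) - 1*210729) - 1*1/737866 = ((1/239)*(1343 + 5040)/384 - 210729) - 1/737866 = ((1/239)*(1/384)*6383 - 210729) - 1/737866 = (6383/91776 - 210729) - 1/737866 = -19339858321/91776 - 1/737866 = -7135111949987381/33859195008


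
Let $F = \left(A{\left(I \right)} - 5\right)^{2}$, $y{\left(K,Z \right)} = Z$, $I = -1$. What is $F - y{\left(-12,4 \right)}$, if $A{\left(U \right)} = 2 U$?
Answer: $45$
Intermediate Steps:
$F = 49$ ($F = \left(2 \left(-1\right) - 5\right)^{2} = \left(-2 - 5\right)^{2} = \left(-7\right)^{2} = 49$)
$F - y{\left(-12,4 \right)} = 49 - 4 = 45$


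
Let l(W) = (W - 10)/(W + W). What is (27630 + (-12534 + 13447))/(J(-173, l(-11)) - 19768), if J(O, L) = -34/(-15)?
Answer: -428145/296486 ≈ -1.4441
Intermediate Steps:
l(W) = (-10 + W)/(2*W) (l(W) = (-10 + W)/((2*W)) = (-10 + W)*(1/(2*W)) = (-10 + W)/(2*W))
J(O, L) = 34/15 (J(O, L) = -34*(-1/15) = 34/15)
(27630 + (-12534 + 13447))/(J(-173, l(-11)) - 19768) = (27630 + (-12534 + 13447))/(34/15 - 19768) = (27630 + 913)/(-296486/15) = 28543*(-15/296486) = -428145/296486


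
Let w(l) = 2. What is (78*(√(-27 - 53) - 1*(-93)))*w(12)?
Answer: 14508 + 624*I*√5 ≈ 14508.0 + 1395.3*I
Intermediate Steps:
(78*(√(-27 - 53) - 1*(-93)))*w(12) = (78*(√(-27 - 53) - 1*(-93)))*2 = (78*(√(-80) + 93))*2 = (78*(4*I*√5 + 93))*2 = (78*(93 + 4*I*√5))*2 = (7254 + 312*I*√5)*2 = 14508 + 624*I*√5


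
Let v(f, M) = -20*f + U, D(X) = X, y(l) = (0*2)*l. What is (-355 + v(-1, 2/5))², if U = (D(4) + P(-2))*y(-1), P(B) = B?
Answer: 112225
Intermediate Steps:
y(l) = 0 (y(l) = 0*l = 0)
U = 0 (U = (4 - 2)*0 = 2*0 = 0)
v(f, M) = -20*f (v(f, M) = -20*f + 0 = -20*f)
(-355 + v(-1, 2/5))² = (-355 - 20*(-1))² = (-355 + 20)² = (-335)² = 112225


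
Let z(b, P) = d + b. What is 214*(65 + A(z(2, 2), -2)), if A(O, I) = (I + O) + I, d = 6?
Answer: 14766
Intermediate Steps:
z(b, P) = 6 + b
A(O, I) = O + 2*I
214*(65 + A(z(2, 2), -2)) = 214*(65 + ((6 + 2) + 2*(-2))) = 214*(65 + (8 - 4)) = 214*(65 + 4) = 214*69 = 14766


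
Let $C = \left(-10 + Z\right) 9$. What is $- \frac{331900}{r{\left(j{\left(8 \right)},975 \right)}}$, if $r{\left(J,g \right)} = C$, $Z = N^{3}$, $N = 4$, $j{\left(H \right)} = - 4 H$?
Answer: $- \frac{165950}{243} \approx -682.92$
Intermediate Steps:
$Z = 64$ ($Z = 4^{3} = 64$)
$C = 486$ ($C = \left(-10 + 64\right) 9 = 54 \cdot 9 = 486$)
$r{\left(J,g \right)} = 486$
$- \frac{331900}{r{\left(j{\left(8 \right)},975 \right)}} = - \frac{331900}{486} = \left(-331900\right) \frac{1}{486} = - \frac{165950}{243}$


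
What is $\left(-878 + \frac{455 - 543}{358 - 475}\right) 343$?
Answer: $- \frac{35204834}{117} \approx -3.009 \cdot 10^{5}$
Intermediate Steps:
$\left(-878 + \frac{455 - 543}{358 - 475}\right) 343 = \left(-878 - \frac{88}{-117}\right) 343 = \left(-878 - - \frac{88}{117}\right) 343 = \left(-878 + \frac{88}{117}\right) 343 = \left(- \frac{102638}{117}\right) 343 = - \frac{35204834}{117}$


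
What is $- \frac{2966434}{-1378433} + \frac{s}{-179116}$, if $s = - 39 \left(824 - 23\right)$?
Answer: $\frac{82056665833}{35271343604} \approx 2.3264$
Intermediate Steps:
$s = -31239$ ($s = \left(-39\right) 801 = -31239$)
$- \frac{2966434}{-1378433} + \frac{s}{-179116} = - \frac{2966434}{-1378433} - \frac{31239}{-179116} = \left(-2966434\right) \left(- \frac{1}{1378433}\right) - - \frac{31239}{179116} = \frac{2966434}{1378433} + \frac{31239}{179116} = \frac{82056665833}{35271343604}$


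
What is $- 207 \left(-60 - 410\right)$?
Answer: $97290$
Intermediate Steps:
$- 207 \left(-60 - 410\right) = \left(-207\right) \left(-470\right) = 97290$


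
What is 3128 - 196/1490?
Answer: 2330262/745 ≈ 3127.9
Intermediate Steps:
3128 - 196/1490 = 3128 - 196*1/1490 = 3128 - 98/745 = 2330262/745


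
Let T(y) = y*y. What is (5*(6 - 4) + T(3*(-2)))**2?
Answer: 2116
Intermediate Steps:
T(y) = y**2
(5*(6 - 4) + T(3*(-2)))**2 = (5*(6 - 4) + (3*(-2))**2)**2 = (5*2 + (-6)**2)**2 = (10 + 36)**2 = 46**2 = 2116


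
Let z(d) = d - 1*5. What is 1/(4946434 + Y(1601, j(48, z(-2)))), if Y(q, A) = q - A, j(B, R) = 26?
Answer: 1/4948009 ≈ 2.0210e-7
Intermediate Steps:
z(d) = -5 + d (z(d) = d - 5 = -5 + d)
1/(4946434 + Y(1601, j(48, z(-2)))) = 1/(4946434 + (1601 - 1*26)) = 1/(4946434 + (1601 - 26)) = 1/(4946434 + 1575) = 1/4948009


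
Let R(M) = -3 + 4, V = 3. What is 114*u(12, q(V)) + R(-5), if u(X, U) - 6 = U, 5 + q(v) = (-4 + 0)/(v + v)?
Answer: 39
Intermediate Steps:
q(v) = -5 - 2/v (q(v) = -5 + (-4 + 0)/(v + v) = -5 - 4*1/(2*v) = -5 - 2/v)
u(X, U) = 6 + U
R(M) = 1
114*u(12, q(V)) + R(-5) = 114*(6 + (-5 - 2/3)) + 1 = 114*(6 + (-5 - 2*⅓)) + 1 = 114*(6 + (-5 - ⅔)) + 1 = 114*(6 - 17/3) + 1 = 114*(⅓) + 1 = 38 + 1 = 39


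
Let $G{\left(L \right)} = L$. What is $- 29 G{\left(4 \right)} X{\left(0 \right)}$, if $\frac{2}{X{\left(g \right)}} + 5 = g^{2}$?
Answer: $\frac{232}{5} \approx 46.4$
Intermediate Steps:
$X{\left(g \right)} = \frac{2}{-5 + g^{2}}$
$- 29 G{\left(4 \right)} X{\left(0 \right)} = \left(-29\right) 4 \frac{2}{-5 + 0^{2}} = - 116 \frac{2}{-5 + 0} = - 116 \frac{2}{-5} = - 116 \cdot 2 \left(- \frac{1}{5}\right) = \left(-116\right) \left(- \frac{2}{5}\right) = \frac{232}{5}$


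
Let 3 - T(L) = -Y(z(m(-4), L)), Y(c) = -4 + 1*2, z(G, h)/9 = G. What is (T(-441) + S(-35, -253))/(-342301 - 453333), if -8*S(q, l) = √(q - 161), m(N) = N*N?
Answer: -1/795634 + I/454648 ≈ -1.2569e-6 + 2.1995e-6*I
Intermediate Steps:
m(N) = N²
z(G, h) = 9*G
Y(c) = -2 (Y(c) = -4 + 2 = -2)
S(q, l) = -√(-161 + q)/8 (S(q, l) = -√(q - 161)/8 = -√(-161 + q)/8)
T(L) = 1 (T(L) = 3 - (-1)*(-2) = 3 - 1*2 = 3 - 2 = 1)
(T(-441) + S(-35, -253))/(-342301 - 453333) = (1 - √(-161 - 35)/8)/(-342301 - 453333) = (1 - 7*I/4)/(-795634) = (1 - 7*I/4)*(-1/795634) = -1/795634 + I/454648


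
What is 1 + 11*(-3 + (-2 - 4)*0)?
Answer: -32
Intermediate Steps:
1 + 11*(-3 + (-2 - 4)*0) = 1 + 11*(-3 - 6*0) = 1 + 11*(-3 + 0) = 1 + 11*(-3) = 1 - 33 = -32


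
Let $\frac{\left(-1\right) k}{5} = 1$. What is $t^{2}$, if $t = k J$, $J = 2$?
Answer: $100$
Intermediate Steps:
$k = -5$ ($k = \left(-5\right) 1 = -5$)
$t = -10$ ($t = \left(-5\right) 2 = -10$)
$t^{2} = \left(-10\right)^{2} = 100$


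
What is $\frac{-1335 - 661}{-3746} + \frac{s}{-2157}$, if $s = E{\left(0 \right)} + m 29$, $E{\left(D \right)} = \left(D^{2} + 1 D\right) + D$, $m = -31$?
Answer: $\frac{3836513}{4040061} \approx 0.94962$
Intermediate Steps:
$E{\left(D \right)} = D^{2} + 2 D$ ($E{\left(D \right)} = \left(D^{2} + D\right) + D = \left(D + D^{2}\right) + D = D^{2} + 2 D$)
$s = -899$ ($s = 0 \left(2 + 0\right) - 899 = 0 \cdot 2 - 899 = 0 - 899 = -899$)
$\frac{-1335 - 661}{-3746} + \frac{s}{-2157} = \frac{-1335 - 661}{-3746} - \frac{899}{-2157} = \left(-1335 - 661\right) \left(- \frac{1}{3746}\right) - - \frac{899}{2157} = \left(-1996\right) \left(- \frac{1}{3746}\right) + \frac{899}{2157} = \frac{998}{1873} + \frac{899}{2157} = \frac{3836513}{4040061}$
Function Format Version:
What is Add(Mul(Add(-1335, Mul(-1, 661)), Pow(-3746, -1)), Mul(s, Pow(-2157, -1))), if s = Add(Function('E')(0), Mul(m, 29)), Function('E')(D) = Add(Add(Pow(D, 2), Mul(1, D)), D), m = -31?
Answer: Rational(3836513, 4040061) ≈ 0.94962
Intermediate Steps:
Function('E')(D) = Add(Pow(D, 2), Mul(2, D)) (Function('E')(D) = Add(Add(Pow(D, 2), D), D) = Add(Add(D, Pow(D, 2)), D) = Add(Pow(D, 2), Mul(2, D)))
s = -899 (s = Add(Mul(0, Add(2, 0)), Mul(-31, 29)) = Add(Mul(0, 2), -899) = Add(0, -899) = -899)
Add(Mul(Add(-1335, Mul(-1, 661)), Pow(-3746, -1)), Mul(s, Pow(-2157, -1))) = Add(Mul(Add(-1335, Mul(-1, 661)), Pow(-3746, -1)), Mul(-899, Pow(-2157, -1))) = Add(Mul(Add(-1335, -661), Rational(-1, 3746)), Mul(-899, Rational(-1, 2157))) = Add(Mul(-1996, Rational(-1, 3746)), Rational(899, 2157)) = Add(Rational(998, 1873), Rational(899, 2157)) = Rational(3836513, 4040061)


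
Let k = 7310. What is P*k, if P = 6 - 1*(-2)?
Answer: 58480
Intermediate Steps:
P = 8 (P = 6 + 2 = 8)
P*k = 8*7310 = 58480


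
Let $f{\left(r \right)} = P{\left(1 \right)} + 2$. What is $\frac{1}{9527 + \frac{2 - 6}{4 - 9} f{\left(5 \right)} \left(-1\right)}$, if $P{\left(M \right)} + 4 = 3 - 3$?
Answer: $\frac{5}{47643} \approx 0.00010495$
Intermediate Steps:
$P{\left(M \right)} = -4$ ($P{\left(M \right)} = -4 + \left(3 - 3\right) = -4 + 0 = -4$)
$f{\left(r \right)} = -2$ ($f{\left(r \right)} = -4 + 2 = -2$)
$\frac{1}{9527 + \frac{2 - 6}{4 - 9} f{\left(5 \right)} \left(-1\right)} = \frac{1}{9527 + \frac{2 - 6}{4 - 9} \left(-2\right) \left(-1\right)} = \frac{1}{9527 + - \frac{4}{-5} \left(-2\right) \left(-1\right)} = \frac{1}{9527 + \left(-4\right) \left(- \frac{1}{5}\right) \left(-2\right) \left(-1\right)} = \frac{1}{9527 + \frac{4}{5} \left(-2\right) \left(-1\right)} = \frac{1}{9527 - - \frac{8}{5}} = \frac{1}{9527 + \frac{8}{5}} = \frac{1}{\frac{47643}{5}} = \frac{5}{47643}$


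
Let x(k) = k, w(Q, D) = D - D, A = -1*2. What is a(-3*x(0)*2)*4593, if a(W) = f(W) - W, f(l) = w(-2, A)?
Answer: 0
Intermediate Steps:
A = -2
w(Q, D) = 0
f(l) = 0
a(W) = -W (a(W) = 0 - W = -W)
a(-3*x(0)*2)*4593 = -(-3*0)*2*4593 = -0*2*4593 = -1*0*4593 = 0*4593 = 0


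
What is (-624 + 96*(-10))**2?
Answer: 2509056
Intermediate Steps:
(-624 + 96*(-10))**2 = (-624 - 960)**2 = (-1584)**2 = 2509056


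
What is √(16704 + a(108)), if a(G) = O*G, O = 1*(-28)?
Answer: 12*√95 ≈ 116.96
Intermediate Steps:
O = -28
a(G) = -28*G
√(16704 + a(108)) = √(16704 - 28*108) = √(16704 - 3024) = √13680 = 12*√95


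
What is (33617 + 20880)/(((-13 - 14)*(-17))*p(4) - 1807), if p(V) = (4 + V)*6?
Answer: 54497/20225 ≈ 2.6945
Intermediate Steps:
p(V) = 24 + 6*V
(33617 + 20880)/(((-13 - 14)*(-17))*p(4) - 1807) = (33617 + 20880)/(((-13 - 14)*(-17))*(24 + 6*4) - 1807) = 54497/((-27*(-17))*(24 + 24) - 1807) = 54497/(459*48 - 1807) = 54497/(22032 - 1807) = 54497/20225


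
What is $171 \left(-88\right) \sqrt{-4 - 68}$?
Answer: $- 90288 i \sqrt{2} \approx - 1.2769 \cdot 10^{5} i$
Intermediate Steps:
$171 \left(-88\right) \sqrt{-4 - 68} = - 15048 \sqrt{-72} = - 15048 \cdot 6 i \sqrt{2} = - 90288 i \sqrt{2}$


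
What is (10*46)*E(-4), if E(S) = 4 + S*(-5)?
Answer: 11040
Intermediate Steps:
E(S) = 4 - 5*S
(10*46)*E(-4) = (10*46)*(4 - 5*(-4)) = 460*(4 + 20) = 460*24 = 11040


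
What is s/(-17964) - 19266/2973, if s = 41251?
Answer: -156244549/17802324 ≈ -8.7766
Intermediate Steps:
s/(-17964) - 19266/2973 = 41251/(-17964) - 19266/2973 = 41251*(-1/17964) - 19266*1/2973 = -41251/17964 - 6422/991 = -156244549/17802324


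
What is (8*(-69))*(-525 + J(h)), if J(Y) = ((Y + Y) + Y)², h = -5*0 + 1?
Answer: 284832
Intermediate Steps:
h = 1 (h = 0 + 1 = 1)
J(Y) = 9*Y² (J(Y) = (2*Y + Y)² = (3*Y)² = 9*Y²)
(8*(-69))*(-525 + J(h)) = (8*(-69))*(-525 + 9*1²) = -552*(-525 + 9*1) = -552*(-525 + 9) = -552*(-516) = 284832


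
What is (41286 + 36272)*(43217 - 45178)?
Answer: -152091238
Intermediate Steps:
(41286 + 36272)*(43217 - 45178) = 77558*(-1961) = -152091238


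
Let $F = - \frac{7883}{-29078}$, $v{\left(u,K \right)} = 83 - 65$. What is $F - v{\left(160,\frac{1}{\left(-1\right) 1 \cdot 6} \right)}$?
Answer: $- \frac{515521}{29078} \approx -17.729$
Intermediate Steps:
$v{\left(u,K \right)} = 18$
$F = \frac{7883}{29078}$ ($F = \left(-7883\right) \left(- \frac{1}{29078}\right) = \frac{7883}{29078} \approx 0.2711$)
$F - v{\left(160,\frac{1}{\left(-1\right) 1 \cdot 6} \right)} = \frac{7883}{29078} - 18 = - \frac{515521}{29078}$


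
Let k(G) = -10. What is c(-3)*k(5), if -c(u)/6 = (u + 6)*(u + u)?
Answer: -1080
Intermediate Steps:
c(u) = -12*u*(6 + u) (c(u) = -6*(u + 6)*(u + u) = -6*(6 + u)*2*u = -12*u*(6 + u))
c(-3)*k(5) = -12*(-3)*(6 - 3)*(-10) = -12*(-3)*3*(-10) = 108*(-10) = -1080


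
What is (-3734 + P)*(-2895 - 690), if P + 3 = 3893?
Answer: -559260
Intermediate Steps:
P = 3890 (P = -3 + 3893 = 3890)
(-3734 + P)*(-2895 - 690) = (-3734 + 3890)*(-2895 - 690) = 156*(-3585) = -559260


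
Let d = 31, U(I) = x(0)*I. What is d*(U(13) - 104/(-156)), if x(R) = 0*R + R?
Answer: 62/3 ≈ 20.667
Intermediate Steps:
x(R) = R (x(R) = 0 + R = R)
U(I) = 0 (U(I) = 0*I = 0)
d*(U(13) - 104/(-156)) = 31*(0 - 104/(-156)) = 31*(0 - 104*(-1/156)) = 31*(0 + ⅔) = 31*(⅔) = 62/3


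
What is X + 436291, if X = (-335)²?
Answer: 548516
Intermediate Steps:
X = 112225
X + 436291 = 112225 + 436291 = 548516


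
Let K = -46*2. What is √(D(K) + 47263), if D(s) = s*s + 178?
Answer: √55905 ≈ 236.44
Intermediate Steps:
K = -92
D(s) = 178 + s² (D(s) = s² + 178 = 178 + s²)
√(D(K) + 47263) = √((178 + (-92)²) + 47263) = √((178 + 8464) + 47263) = √(8642 + 47263) = √55905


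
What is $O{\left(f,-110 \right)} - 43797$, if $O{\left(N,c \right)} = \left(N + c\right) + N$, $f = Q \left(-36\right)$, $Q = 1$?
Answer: $-43979$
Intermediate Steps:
$f = -36$ ($f = 1 \left(-36\right) = -36$)
$O{\left(N,c \right)} = c + 2 N$
$O{\left(f,-110 \right)} - 43797 = \left(-110 + 2 \left(-36\right)\right) - 43797 = \left(-110 - 72\right) - 43797 = -182 - 43797 = -43979$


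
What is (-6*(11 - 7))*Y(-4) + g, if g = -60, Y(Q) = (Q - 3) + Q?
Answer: 204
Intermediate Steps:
Y(Q) = -3 + 2*Q (Y(Q) = (-3 + Q) + Q = -3 + 2*Q)
(-6*(11 - 7))*Y(-4) + g = (-6*(11 - 7))*(-3 + 2*(-4)) - 60 = (-6*4)*(-3 - 8) - 60 = -24*(-11) - 60 = 264 - 60 = 204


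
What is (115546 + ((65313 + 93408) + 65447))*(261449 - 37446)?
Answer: 76096955142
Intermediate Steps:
(115546 + ((65313 + 93408) + 65447))*(261449 - 37446) = (115546 + (158721 + 65447))*224003 = (115546 + 224168)*224003 = 339714*224003 = 76096955142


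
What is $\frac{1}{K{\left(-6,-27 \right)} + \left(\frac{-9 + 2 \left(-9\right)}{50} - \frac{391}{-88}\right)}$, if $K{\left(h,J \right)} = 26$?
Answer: $\frac{2200}{65787} \approx 0.033441$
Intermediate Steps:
$\frac{1}{K{\left(-6,-27 \right)} + \left(\frac{-9 + 2 \left(-9\right)}{50} - \frac{391}{-88}\right)} = \frac{1}{26 + \left(\frac{-9 + 2 \left(-9\right)}{50} - \frac{391}{-88}\right)} = \frac{1}{26 + \left(\left(-9 - 18\right) \frac{1}{50} - - \frac{391}{88}\right)} = \frac{1}{26 + \left(\left(-27\right) \frac{1}{50} + \frac{391}{88}\right)} = \frac{1}{26 + \left(- \frac{27}{50} + \frac{391}{88}\right)} = \frac{1}{26 + \frac{8587}{2200}} = \frac{1}{\frac{65787}{2200}} = \frac{2200}{65787}$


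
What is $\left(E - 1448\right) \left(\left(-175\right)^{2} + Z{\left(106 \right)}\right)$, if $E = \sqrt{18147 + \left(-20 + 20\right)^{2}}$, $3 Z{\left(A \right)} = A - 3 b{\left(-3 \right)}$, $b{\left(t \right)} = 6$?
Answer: $- \frac{133162424}{3} + \frac{91963 \sqrt{18147}}{3} \approx -4.0258 \cdot 10^{7}$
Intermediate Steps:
$Z{\left(A \right)} = -6 + \frac{A}{3}$ ($Z{\left(A \right)} = \frac{A - 18}{3} = \frac{-18 + A}{3} = -6 + \frac{A}{3}$)
$E = \sqrt{18147}$ ($E = \sqrt{18147 + 0^{2}} = \sqrt{18147 + 0} = \sqrt{18147} \approx 134.71$)
$\left(E - 1448\right) \left(\left(-175\right)^{2} + Z{\left(106 \right)}\right) = \left(\sqrt{18147} - 1448\right) \left(\left(-175\right)^{2} + \left(-6 + \frac{1}{3} \cdot 106\right)\right) = \left(-1448 + \sqrt{18147}\right) \left(30625 + \left(-6 + \frac{106}{3}\right)\right) = \left(-1448 + \sqrt{18147}\right) \left(30625 + \frac{88}{3}\right) = \left(-1448 + \sqrt{18147}\right) \frac{91963}{3} = - \frac{133162424}{3} + \frac{91963 \sqrt{18147}}{3}$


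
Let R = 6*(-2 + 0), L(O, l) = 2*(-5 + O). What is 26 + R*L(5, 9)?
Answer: 26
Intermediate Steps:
L(O, l) = -10 + 2*O
R = -12 (R = 6*(-2) = -12)
26 + R*L(5, 9) = 26 - 12*(-10 + 2*5) = 26 - 12*(-10 + 10) = 26 - 12*0 = 26 + 0 = 26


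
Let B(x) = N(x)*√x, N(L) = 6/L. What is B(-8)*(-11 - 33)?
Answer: 66*I*√2 ≈ 93.338*I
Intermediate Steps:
B(x) = 6/√x (B(x) = (6/x)*√x = 6/√x)
B(-8)*(-11 - 33) = (6/√(-8))*(-11 - 33) = (6*(-I*√2/4))*(-44) = -3*I*√2/2*(-44) = 66*I*√2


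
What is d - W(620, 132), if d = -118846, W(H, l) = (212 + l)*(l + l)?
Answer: -209662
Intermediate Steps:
W(H, l) = 2*l*(212 + l) (W(H, l) = (212 + l)*(2*l) = 2*l*(212 + l))
d - W(620, 132) = -118846 - 2*132*(212 + 132) = -118846 - 2*132*344 = -118846 - 1*90816 = -118846 - 90816 = -209662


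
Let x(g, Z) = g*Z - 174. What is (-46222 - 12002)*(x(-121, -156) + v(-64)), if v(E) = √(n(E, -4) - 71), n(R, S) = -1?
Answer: -1088905248 - 349344*I*√2 ≈ -1.0889e+9 - 4.9405e+5*I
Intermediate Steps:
x(g, Z) = -174 + Z*g (x(g, Z) = Z*g - 174 = -174 + Z*g)
v(E) = 6*I*√2 (v(E) = √(-1 - 71) = √(-72) = 6*I*√2)
(-46222 - 12002)*(x(-121, -156) + v(-64)) = (-46222 - 12002)*((-174 - 156*(-121)) + 6*I*√2) = -58224*((-174 + 18876) + 6*I*√2) = -58224*(18702 + 6*I*√2) = -1088905248 - 349344*I*√2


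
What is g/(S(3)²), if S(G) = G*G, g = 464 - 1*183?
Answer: 281/81 ≈ 3.4691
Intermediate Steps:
g = 281 (g = 464 - 183 = 281)
S(G) = G²
g/(S(3)²) = 281/((3²)²) = 281/(9²) = 281/81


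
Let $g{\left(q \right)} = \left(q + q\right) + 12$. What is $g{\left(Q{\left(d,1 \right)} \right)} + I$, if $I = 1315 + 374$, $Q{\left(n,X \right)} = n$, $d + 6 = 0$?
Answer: $1689$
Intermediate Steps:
$d = -6$ ($d = -6 + 0 = -6$)
$g{\left(q \right)} = 12 + 2 q$ ($g{\left(q \right)} = 2 q + 12 = 12 + 2 q$)
$I = 1689$
$g{\left(Q{\left(d,1 \right)} \right)} + I = \left(12 + 2 \left(-6\right)\right) + 1689 = \left(12 - 12\right) + 1689 = 0 + 1689 = 1689$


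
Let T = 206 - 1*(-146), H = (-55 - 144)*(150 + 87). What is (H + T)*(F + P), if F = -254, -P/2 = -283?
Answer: -14605032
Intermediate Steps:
P = 566 (P = -2*(-283) = 566)
H = -47163 (H = -199*237 = -47163)
T = 352 (T = 206 + 146 = 352)
(H + T)*(F + P) = (-47163 + 352)*(-254 + 566) = -46811*312 = -14605032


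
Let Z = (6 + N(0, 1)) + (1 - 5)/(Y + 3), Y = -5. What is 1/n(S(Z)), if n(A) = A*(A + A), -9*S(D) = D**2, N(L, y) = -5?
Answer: 1/2 ≈ 0.50000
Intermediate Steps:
Z = 3 (Z = (6 - 5) + (1 - 5)/(-5 + 3) = 1 - 4/(-2) = 1 - 4*(-1/2) = 1 + 2 = 3)
S(D) = -D**2/9
n(A) = 2*A**2 (n(A) = A*(2*A) = 2*A**2)
1/n(S(Z)) = 1/(2*(-1/9*3**2)**2) = 1/(2*(-1/9*9)**2) = 1/(2*(-1)**2) = 1/(2*1) = 1/2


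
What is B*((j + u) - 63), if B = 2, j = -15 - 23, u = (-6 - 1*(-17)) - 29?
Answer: -238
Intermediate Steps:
u = -18 (u = (-6 + 17) - 29 = 11 - 29 = -18)
j = -38
B*((j + u) - 63) = 2*((-38 - 18) - 63) = 2*(-56 - 63) = 2*(-119) = -238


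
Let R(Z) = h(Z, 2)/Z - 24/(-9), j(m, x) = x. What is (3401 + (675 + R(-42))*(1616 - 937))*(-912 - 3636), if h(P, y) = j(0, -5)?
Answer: -2108532390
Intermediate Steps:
h(P, y) = -5
R(Z) = 8/3 - 5/Z (R(Z) = -5/Z - 24/(-9) = -5/Z - 24*(-1/9) = -5/Z + 8/3 = 8/3 - 5/Z)
(3401 + (675 + R(-42))*(1616 - 937))*(-912 - 3636) = (3401 + (675 + (8/3 - 5/(-42)))*(1616 - 937))*(-912 - 3636) = (3401 + (675 + (8/3 - 5*(-1/42)))*679)*(-4548) = (3401 + (675 + (8/3 + 5/42))*679)*(-4548) = (3401 + (675 + 39/14)*679)*(-4548) = (3401 + (9489/14)*679)*(-4548) = (3401 + 920433/2)*(-4548) = (927235/2)*(-4548) = -2108532390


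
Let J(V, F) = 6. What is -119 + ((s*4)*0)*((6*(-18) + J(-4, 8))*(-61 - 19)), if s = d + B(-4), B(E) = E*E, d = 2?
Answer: -119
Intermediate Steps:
B(E) = E**2
s = 18 (s = 2 + (-4)**2 = 2 + 16 = 18)
-119 + ((s*4)*0)*((6*(-18) + J(-4, 8))*(-61 - 19)) = -119 + ((18*4)*0)*((6*(-18) + 6)*(-61 - 19)) = -119 + (72*0)*((-108 + 6)*(-80)) = -119 + 0*(-102*(-80)) = -119 + 0*8160 = -119 + 0 = -119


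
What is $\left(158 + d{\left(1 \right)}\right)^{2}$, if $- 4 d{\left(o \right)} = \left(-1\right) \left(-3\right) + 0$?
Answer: $\frac{395641}{16} \approx 24728.0$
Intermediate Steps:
$d{\left(o \right)} = - \frac{3}{4}$ ($d{\left(o \right)} = - \frac{\left(-1\right) \left(-3\right) + 0}{4} = - \frac{3 + 0}{4} = \left(- \frac{1}{4}\right) 3 = - \frac{3}{4}$)
$\left(158 + d{\left(1 \right)}\right)^{2} = \left(158 - \frac{3}{4}\right)^{2} = \left(\frac{629}{4}\right)^{2} = \frac{395641}{16}$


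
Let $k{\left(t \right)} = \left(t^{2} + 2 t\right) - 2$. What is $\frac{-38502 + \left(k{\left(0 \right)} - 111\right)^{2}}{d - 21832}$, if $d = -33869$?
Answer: $\frac{25733}{55701} \approx 0.46198$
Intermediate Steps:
$k{\left(t \right)} = -2 + t^{2} + 2 t$
$\frac{-38502 + \left(k{\left(0 \right)} - 111\right)^{2}}{d - 21832} = \frac{-38502 + \left(\left(-2 + 0^{2} + 2 \cdot 0\right) - 111\right)^{2}}{-33869 - 21832} = \frac{-38502 + \left(\left(-2 + 0 + 0\right) - 111\right)^{2}}{-55701} = \left(-38502 + \left(-2 - 111\right)^{2}\right) \left(- \frac{1}{55701}\right) = \left(-38502 + \left(-113\right)^{2}\right) \left(- \frac{1}{55701}\right) = \left(-38502 + 12769\right) \left(- \frac{1}{55701}\right) = \left(-25733\right) \left(- \frac{1}{55701}\right) = \frac{25733}{55701}$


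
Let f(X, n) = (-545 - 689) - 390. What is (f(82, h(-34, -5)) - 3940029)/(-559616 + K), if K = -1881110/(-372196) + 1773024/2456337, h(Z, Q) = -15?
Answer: 54600183827140666/7751778532349413 ≈ 7.0436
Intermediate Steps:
f(X, n) = -1624 (f(X, n) = -1234 - 390 = -1624)
K = 80008371739/13852103122 (K = -1881110*(-1/372196) + 1773024*(1/2456337) = 85505/16918 + 591008/818779 = 80008371739/13852103122 ≈ 5.7759)
(f(82, h(-34, -5)) - 3940029)/(-559616 + K) = (-1624 - 3940029)/(-559616 + 80008371739/13852103122) = -3941653/(-7751778532349413/13852103122) = -3941653*(-13852103122/7751778532349413) = 54600183827140666/7751778532349413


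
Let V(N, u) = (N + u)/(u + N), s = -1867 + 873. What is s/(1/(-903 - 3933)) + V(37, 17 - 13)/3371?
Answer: 16204343065/3371 ≈ 4.8070e+6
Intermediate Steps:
s = -994
V(N, u) = 1 (V(N, u) = (N + u)/(N + u) = 1)
s/(1/(-903 - 3933)) + V(37, 17 - 13)/3371 = -994/(1/(-903 - 3933)) + 1/3371 = -994/(1/(-4836)) + 1*(1/3371) = -994/(-1/4836) + 1/3371 = -994*(-4836) + 1/3371 = 4806984 + 1/3371 = 16204343065/3371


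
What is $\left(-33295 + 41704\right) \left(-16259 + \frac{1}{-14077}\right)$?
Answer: $- \frac{1924634631096}{14077} \approx -1.3672 \cdot 10^{8}$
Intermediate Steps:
$\left(-33295 + 41704\right) \left(-16259 + \frac{1}{-14077}\right) = 8409 \left(-16259 - \frac{1}{14077}\right) = 8409 \left(- \frac{228877944}{14077}\right) = - \frac{1924634631096}{14077}$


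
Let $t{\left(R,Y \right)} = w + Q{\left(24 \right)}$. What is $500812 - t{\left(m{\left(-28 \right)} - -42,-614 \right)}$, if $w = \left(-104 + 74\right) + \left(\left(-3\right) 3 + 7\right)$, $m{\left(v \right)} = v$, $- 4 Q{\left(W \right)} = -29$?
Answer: $\frac{2003347}{4} \approx 5.0084 \cdot 10^{5}$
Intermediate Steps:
$Q{\left(W \right)} = \frac{29}{4}$ ($Q{\left(W \right)} = \left(- \frac{1}{4}\right) \left(-29\right) = \frac{29}{4}$)
$w = -32$ ($w = -30 + \left(-9 + 7\right) = -30 - 2 = -32$)
$t{\left(R,Y \right)} = - \frac{99}{4}$ ($t{\left(R,Y \right)} = -32 + \frac{29}{4} = - \frac{99}{4}$)
$500812 - t{\left(m{\left(-28 \right)} - -42,-614 \right)} = 500812 - - \frac{99}{4} = 500812 + \frac{99}{4} = \frac{2003347}{4}$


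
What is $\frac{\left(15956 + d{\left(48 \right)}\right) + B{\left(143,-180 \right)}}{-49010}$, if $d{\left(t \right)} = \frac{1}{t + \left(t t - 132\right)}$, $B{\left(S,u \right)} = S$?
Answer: $- \frac{35739781}{108802200} \approx -0.32848$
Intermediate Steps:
$d{\left(t \right)} = \frac{1}{-132 + t + t^{2}}$ ($d{\left(t \right)} = \frac{1}{t + \left(t^{2} - 132\right)} = \frac{1}{t + \left(-132 + t^{2}\right)} = \frac{1}{-132 + t + t^{2}}$)
$\frac{\left(15956 + d{\left(48 \right)}\right) + B{\left(143,-180 \right)}}{-49010} = \frac{\left(15956 + \frac{1}{-132 + 48 + 48^{2}}\right) + 143}{-49010} = \left(\left(15956 + \frac{1}{-132 + 48 + 2304}\right) + 143\right) \left(- \frac{1}{49010}\right) = \left(\left(15956 + \frac{1}{2220}\right) + 143\right) \left(- \frac{1}{49010}\right) = \left(\frac{35422321}{2220} + 143\right) \left(- \frac{1}{49010}\right) = \frac{35739781}{2220} \left(- \frac{1}{49010}\right) = - \frac{35739781}{108802200}$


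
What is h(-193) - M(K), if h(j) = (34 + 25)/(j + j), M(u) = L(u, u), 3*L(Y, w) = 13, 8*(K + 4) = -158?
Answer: -5195/1158 ≈ -4.4862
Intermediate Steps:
K = -95/4 (K = -4 + (1/8)*(-158) = -4 - 79/4 = -95/4 ≈ -23.750)
L(Y, w) = 13/3 (L(Y, w) = (1/3)*13 = 13/3)
M(u) = 13/3
h(j) = 59/(2*j) (h(j) = 59/((2*j)) = 59*(1/(2*j)) = 59/(2*j))
h(-193) - M(K) = (59/2)/(-193) - 1*13/3 = (59/2)*(-1/193) - 13/3 = -59/386 - 13/3 = -5195/1158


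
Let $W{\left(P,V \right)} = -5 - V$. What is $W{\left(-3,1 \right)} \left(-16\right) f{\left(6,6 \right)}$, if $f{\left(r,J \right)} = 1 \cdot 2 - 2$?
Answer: $0$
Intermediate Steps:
$f{\left(r,J \right)} = 0$ ($f{\left(r,J \right)} = 2 - 2 = 0$)
$W{\left(-3,1 \right)} \left(-16\right) f{\left(6,6 \right)} = \left(-5 - 1\right) \left(-16\right) 0 = \left(-6\right) \left(-16\right) 0 = 96 \cdot 0 = 0$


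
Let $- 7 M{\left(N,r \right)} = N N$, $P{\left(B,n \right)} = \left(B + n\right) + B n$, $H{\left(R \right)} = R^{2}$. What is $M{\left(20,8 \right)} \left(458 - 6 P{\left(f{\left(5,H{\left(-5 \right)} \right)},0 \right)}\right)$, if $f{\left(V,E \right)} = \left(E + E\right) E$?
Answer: $402400$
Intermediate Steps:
$f{\left(V,E \right)} = 2 E^{2}$ ($f{\left(V,E \right)} = 2 E E = 2 E^{2}$)
$P{\left(B,n \right)} = B + n + B n$
$M{\left(N,r \right)} = - \frac{N^{2}}{7}$ ($M{\left(N,r \right)} = - \frac{N N}{7} = - \frac{N^{2}}{7}$)
$M{\left(20,8 \right)} \left(458 - 6 P{\left(f{\left(5,H{\left(-5 \right)} \right)},0 \right)}\right) = - \frac{20^{2}}{7} \left(458 - 6 \left(2 \left(\left(-5\right)^{2}\right)^{2} + 0 + 2 \left(\left(-5\right)^{2}\right)^{2} \cdot 0\right)\right) = \left(- \frac{1}{7}\right) 400 \left(458 - 6 \left(2 \cdot 25^{2} + 0 + 2 \cdot 25^{2} \cdot 0\right)\right) = - \frac{400 \left(458 - 6 \left(2 \cdot 625 + 0 + 2 \cdot 625 \cdot 0\right)\right)}{7} = - \frac{400 \left(458 - 6 \left(1250 + 0 + 1250 \cdot 0\right)\right)}{7} = - \frac{400 \left(458 - 6 \left(1250 + 0 + 0\right)\right)}{7} = - \frac{400 \left(458 - 7500\right)}{7} = \left(- \frac{400}{7}\right) \left(-7042\right) = 402400$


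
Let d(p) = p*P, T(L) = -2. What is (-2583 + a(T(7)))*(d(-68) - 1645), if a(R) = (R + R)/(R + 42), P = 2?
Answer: 46005011/10 ≈ 4.6005e+6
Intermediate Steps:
a(R) = 2*R/(42 + R) (a(R) = (2*R)/(42 + R) = 2*R/(42 + R))
d(p) = 2*p (d(p) = p*2 = 2*p)
(-2583 + a(T(7)))*(d(-68) - 1645) = (-2583 + 2*(-2)/(42 - 2))*(2*(-68) - 1645) = (-2583 + 2*(-2)/40)*(-136 - 1645) = (-2583 + 2*(-2)*(1/40))*(-1781) = (-2583 - ⅒)*(-1781) = -25831/10*(-1781) = 46005011/10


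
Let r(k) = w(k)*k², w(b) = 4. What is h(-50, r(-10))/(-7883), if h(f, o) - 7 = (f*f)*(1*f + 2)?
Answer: 119993/7883 ≈ 15.222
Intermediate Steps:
r(k) = 4*k²
h(f, o) = 7 + f²*(2 + f) (h(f, o) = 7 + (f*f)*(1*f + 2) = 7 + f²*(f + 2) = 7 + f²*(2 + f))
h(-50, r(-10))/(-7883) = (7 + (-50)³ + 2*(-50)²)/(-7883) = (7 - 125000 + 2*2500)*(-1/7883) = (7 - 125000 + 5000)*(-1/7883) = -119993*(-1/7883) = 119993/7883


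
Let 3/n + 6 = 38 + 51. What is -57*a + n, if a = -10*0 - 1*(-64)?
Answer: -302781/83 ≈ -3648.0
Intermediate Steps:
n = 3/83 (n = 3/(-6 + (38 + 51)) = 3/(-6 + 89) = 3/83 ≈ 0.036145)
a = 64 (a = 0 + 64 = 64)
-57*a + n = -57*64 + 3/83 = -3648 + 3/83 = -302781/83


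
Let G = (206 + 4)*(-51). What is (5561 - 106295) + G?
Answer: -111444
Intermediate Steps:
G = -10710 (G = 210*(-51) = -10710)
(5561 - 106295) + G = (5561 - 106295) - 10710 = -100734 - 10710 = -111444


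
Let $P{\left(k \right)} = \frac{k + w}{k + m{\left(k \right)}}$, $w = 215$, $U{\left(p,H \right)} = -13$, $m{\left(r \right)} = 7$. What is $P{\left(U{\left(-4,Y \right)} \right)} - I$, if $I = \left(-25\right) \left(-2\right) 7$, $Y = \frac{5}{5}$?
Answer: $- \frac{1151}{3} \approx -383.67$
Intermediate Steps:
$Y = 1$ ($Y = 5 \cdot \frac{1}{5} = 1$)
$I = 350$ ($I = 50 \cdot 7 = 350$)
$P{\left(k \right)} = \frac{215 + k}{7 + k}$ ($P{\left(k \right)} = \frac{k + 215}{k + 7} = \frac{215 + k}{7 + k}$)
$P{\left(U{\left(-4,Y \right)} \right)} - I = \frac{215 - 13}{7 - 13} - 350 = \frac{1}{-6} \cdot 202 - 350 = \left(- \frac{1}{6}\right) 202 - 350 = - \frac{101}{3} - 350 = - \frac{1151}{3}$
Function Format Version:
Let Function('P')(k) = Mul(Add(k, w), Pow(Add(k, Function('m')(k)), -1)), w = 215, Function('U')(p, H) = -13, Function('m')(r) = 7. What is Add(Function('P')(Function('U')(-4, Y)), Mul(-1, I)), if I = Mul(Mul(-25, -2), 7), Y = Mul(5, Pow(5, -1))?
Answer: Rational(-1151, 3) ≈ -383.67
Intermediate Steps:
Y = 1 (Y = Mul(5, Rational(1, 5)) = 1)
I = 350 (I = Mul(50, 7) = 350)
Function('P')(k) = Mul(Pow(Add(7, k), -1), Add(215, k)) (Function('P')(k) = Mul(Add(k, 215), Pow(Add(k, 7), -1)) = Mul(Add(215, k), Pow(Add(7, k), -1)) = Mul(Pow(Add(7, k), -1), Add(215, k)))
Add(Function('P')(Function('U')(-4, Y)), Mul(-1, I)) = Add(Mul(Pow(Add(7, -13), -1), Add(215, -13)), Mul(-1, 350)) = Add(Mul(Pow(-6, -1), 202), -350) = Add(Mul(Rational(-1, 6), 202), -350) = Add(Rational(-101, 3), -350) = Rational(-1151, 3)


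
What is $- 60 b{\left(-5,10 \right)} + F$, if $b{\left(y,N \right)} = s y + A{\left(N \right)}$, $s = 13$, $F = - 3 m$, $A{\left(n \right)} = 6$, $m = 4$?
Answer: $3528$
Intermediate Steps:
$F = -12$ ($F = \left(-3\right) 4 = -12$)
$b{\left(y,N \right)} = 6 + 13 y$ ($b{\left(y,N \right)} = 13 y + 6 = 6 + 13 y$)
$- 60 b{\left(-5,10 \right)} + F = - 60 \left(6 + 13 \left(-5\right)\right) - 12 = - 60 \left(6 - 65\right) - 12 = \left(-60\right) \left(-59\right) - 12 = 3540 - 12 = 3528$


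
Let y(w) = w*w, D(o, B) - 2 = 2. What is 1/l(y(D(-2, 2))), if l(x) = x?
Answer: 1/16 ≈ 0.062500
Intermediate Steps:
D(o, B) = 4 (D(o, B) = 2 + 2 = 4)
y(w) = w²
1/l(y(D(-2, 2))) = 1/(4²) = 1/16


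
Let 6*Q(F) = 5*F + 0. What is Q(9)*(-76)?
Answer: -570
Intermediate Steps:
Q(F) = 5*F/6 (Q(F) = (5*F + 0)/6 = (5*F)/6 = 5*F/6)
Q(9)*(-76) = ((5/6)*9)*(-76) = (15/2)*(-76) = -570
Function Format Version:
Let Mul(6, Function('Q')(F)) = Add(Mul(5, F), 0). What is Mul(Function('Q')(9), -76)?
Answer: -570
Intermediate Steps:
Function('Q')(F) = Mul(Rational(5, 6), F) (Function('Q')(F) = Mul(Rational(1, 6), Add(Mul(5, F), 0)) = Mul(Rational(1, 6), Mul(5, F)) = Mul(Rational(5, 6), F))
Mul(Function('Q')(9), -76) = Mul(Mul(Rational(5, 6), 9), -76) = Mul(Rational(15, 2), -76) = -570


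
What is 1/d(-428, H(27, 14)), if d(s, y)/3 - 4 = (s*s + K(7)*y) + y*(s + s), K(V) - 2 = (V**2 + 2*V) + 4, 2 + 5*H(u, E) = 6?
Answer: 5/2738376 ≈ 1.8259e-6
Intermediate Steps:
H(u, E) = 4/5 (H(u, E) = -2/5 + (1/5)*6 = -2/5 + 6/5 = 4/5)
K(V) = 6 + V**2 + 2*V (K(V) = 2 + ((V**2 + 2*V) + 4) = 2 + (4 + V**2 + 2*V) = 6 + V**2 + 2*V)
d(s, y) = 12 + 3*s**2 + 207*y + 6*s*y (d(s, y) = 12 + 3*((s*s + (6 + 7**2 + 2*7)*y) + y*(s + s)) = 12 + 3*((s**2 + (6 + 49 + 14)*y) + y*(2*s)) = 12 + 3*((s**2 + 69*y) + 2*s*y) = 12 + 3*(s**2 + 69*y + 2*s*y) = 12 + (3*s**2 + 207*y + 6*s*y) = 12 + 3*s**2 + 207*y + 6*s*y)
1/d(-428, H(27, 14)) = 1/(12 + 3*(-428)**2 + 207*(4/5) + 6*(-428)*(4/5)) = 1/(12 + 3*183184 + 828/5 - 10272/5) = 1/(12 + 549552 + 828/5 - 10272/5) = 1/(2738376/5) = 5/2738376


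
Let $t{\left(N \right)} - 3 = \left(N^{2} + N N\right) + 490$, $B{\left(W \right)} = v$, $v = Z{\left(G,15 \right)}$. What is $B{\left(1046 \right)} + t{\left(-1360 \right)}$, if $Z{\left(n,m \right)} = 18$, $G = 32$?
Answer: $3699711$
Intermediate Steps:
$v = 18$
$B{\left(W \right)} = 18$
$t{\left(N \right)} = 493 + 2 N^{2}$ ($t{\left(N \right)} = 3 + \left(\left(N^{2} + N N\right) + 490\right) = 3 + \left(\left(N^{2} + N^{2}\right) + 490\right) = 3 + \left(2 N^{2} + 490\right) = 3 + \left(490 + 2 N^{2}\right) = 493 + 2 N^{2}$)
$B{\left(1046 \right)} + t{\left(-1360 \right)} = 18 + \left(493 + 2 \left(-1360\right)^{2}\right) = 18 + \left(493 + 2 \cdot 1849600\right) = 18 + \left(493 + 3699200\right) = 18 + 3699693 = 3699711$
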